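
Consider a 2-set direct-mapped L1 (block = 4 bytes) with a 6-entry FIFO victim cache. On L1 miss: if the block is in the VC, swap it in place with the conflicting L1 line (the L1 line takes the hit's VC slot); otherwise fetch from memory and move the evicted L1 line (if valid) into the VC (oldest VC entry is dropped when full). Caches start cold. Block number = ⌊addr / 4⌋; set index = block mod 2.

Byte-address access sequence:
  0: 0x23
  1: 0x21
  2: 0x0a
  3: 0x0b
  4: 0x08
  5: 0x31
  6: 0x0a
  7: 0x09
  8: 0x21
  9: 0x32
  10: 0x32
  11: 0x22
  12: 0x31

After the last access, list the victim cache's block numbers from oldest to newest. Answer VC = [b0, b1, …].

VC = [2, 8]

  [0] addr=0x23 blk=8 s=0: MISS | VC []
  [1] addr=0x21 blk=8 s=0: L1-HIT | VC []
  [2] addr=0xa blk=2 s=0: MISS | VC [8]
  [3] addr=0xb blk=2 s=0: L1-HIT | VC [8]
  [4] addr=0x8 blk=2 s=0: L1-HIT | VC [8]
  [5] addr=0x31 blk=12 s=0: MISS | VC [8, 2]
  [6] addr=0xa blk=2 s=0: VC-HIT | VC [8, 12]
  [7] addr=0x9 blk=2 s=0: L1-HIT | VC [8, 12]
  [8] addr=0x21 blk=8 s=0: VC-HIT | VC [2, 12]
  [9] addr=0x32 blk=12 s=0: VC-HIT | VC [2, 8]
  [10] addr=0x32 blk=12 s=0: L1-HIT | VC [2, 8]
  [11] addr=0x22 blk=8 s=0: VC-HIT | VC [2, 12]
  [12] addr=0x31 blk=12 s=0: VC-HIT | VC [2, 8]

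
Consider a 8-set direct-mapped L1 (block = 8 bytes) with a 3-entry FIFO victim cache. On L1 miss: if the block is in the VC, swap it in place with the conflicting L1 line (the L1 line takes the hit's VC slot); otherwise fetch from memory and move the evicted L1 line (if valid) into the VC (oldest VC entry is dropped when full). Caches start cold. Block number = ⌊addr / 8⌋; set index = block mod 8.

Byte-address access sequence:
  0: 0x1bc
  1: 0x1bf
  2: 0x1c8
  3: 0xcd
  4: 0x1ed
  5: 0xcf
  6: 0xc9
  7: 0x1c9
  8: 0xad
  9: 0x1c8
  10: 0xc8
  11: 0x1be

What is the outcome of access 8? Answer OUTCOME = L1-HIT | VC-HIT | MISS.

  [0] addr=0x1bc blk=55 s=7: MISS | VC []
  [1] addr=0x1bf blk=55 s=7: L1-HIT | VC []
  [2] addr=0x1c8 blk=57 s=1: MISS | VC []
  [3] addr=0xcd blk=25 s=1: MISS | VC [57]
  [4] addr=0x1ed blk=61 s=5: MISS | VC [57]
  [5] addr=0xcf blk=25 s=1: L1-HIT | VC [57]
  [6] addr=0xc9 blk=25 s=1: L1-HIT | VC [57]
  [7] addr=0x1c9 blk=57 s=1: VC-HIT | VC [25]
  [8] addr=0xad blk=21 s=5: MISS | VC [25, 61]
  [9] addr=0x1c8 blk=57 s=1: L1-HIT | VC [25, 61]
  [10] addr=0xc8 blk=25 s=1: VC-HIT | VC [57, 61]
  [11] addr=0x1be blk=55 s=7: L1-HIT | VC [57, 61]

OUTCOME = MISS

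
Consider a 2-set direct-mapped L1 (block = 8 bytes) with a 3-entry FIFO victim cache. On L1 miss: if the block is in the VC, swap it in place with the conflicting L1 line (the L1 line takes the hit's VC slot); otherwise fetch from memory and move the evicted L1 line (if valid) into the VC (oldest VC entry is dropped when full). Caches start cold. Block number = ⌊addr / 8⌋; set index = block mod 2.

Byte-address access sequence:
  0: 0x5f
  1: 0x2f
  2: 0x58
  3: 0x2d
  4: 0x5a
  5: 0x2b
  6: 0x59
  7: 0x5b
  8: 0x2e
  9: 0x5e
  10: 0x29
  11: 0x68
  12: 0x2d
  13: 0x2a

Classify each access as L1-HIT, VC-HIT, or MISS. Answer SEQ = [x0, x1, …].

SEQ = [MISS, MISS, VC-HIT, VC-HIT, VC-HIT, VC-HIT, VC-HIT, L1-HIT, VC-HIT, VC-HIT, VC-HIT, MISS, VC-HIT, L1-HIT]

#0 0x5f→b11/s1 MISS; vc=[]
#1 0x2f→b5/s1 MISS; vc=[11]
#2 0x58→b11/s1 VC-HIT; vc=[5]
#3 0x2d→b5/s1 VC-HIT; vc=[11]
#4 0x5a→b11/s1 VC-HIT; vc=[5]
#5 0x2b→b5/s1 VC-HIT; vc=[11]
#6 0x59→b11/s1 VC-HIT; vc=[5]
#7 0x5b→b11/s1 L1-HIT; vc=[5]
#8 0x2e→b5/s1 VC-HIT; vc=[11]
#9 0x5e→b11/s1 VC-HIT; vc=[5]
#10 0x29→b5/s1 VC-HIT; vc=[11]
#11 0x68→b13/s1 MISS; vc=[11,5]
#12 0x2d→b5/s1 VC-HIT; vc=[11,13]
#13 0x2a→b5/s1 L1-HIT; vc=[11,13]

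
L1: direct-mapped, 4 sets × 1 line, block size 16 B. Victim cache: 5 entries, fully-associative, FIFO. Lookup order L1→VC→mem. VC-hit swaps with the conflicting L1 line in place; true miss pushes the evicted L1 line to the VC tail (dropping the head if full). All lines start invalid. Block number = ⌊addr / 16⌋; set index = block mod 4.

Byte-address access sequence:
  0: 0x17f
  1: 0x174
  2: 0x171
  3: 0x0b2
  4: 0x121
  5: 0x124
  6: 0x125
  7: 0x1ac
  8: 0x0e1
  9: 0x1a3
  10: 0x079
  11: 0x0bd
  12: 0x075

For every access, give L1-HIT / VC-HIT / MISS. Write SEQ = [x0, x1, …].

  [0] addr=0x17f blk=23 s=3: MISS | VC []
  [1] addr=0x174 blk=23 s=3: L1-HIT | VC []
  [2] addr=0x171 blk=23 s=3: L1-HIT | VC []
  [3] addr=0xb2 blk=11 s=3: MISS | VC [23]
  [4] addr=0x121 blk=18 s=2: MISS | VC [23]
  [5] addr=0x124 blk=18 s=2: L1-HIT | VC [23]
  [6] addr=0x125 blk=18 s=2: L1-HIT | VC [23]
  [7] addr=0x1ac blk=26 s=2: MISS | VC [23, 18]
  [8] addr=0xe1 blk=14 s=2: MISS | VC [23, 18, 26]
  [9] addr=0x1a3 blk=26 s=2: VC-HIT | VC [23, 18, 14]
  [10] addr=0x79 blk=7 s=3: MISS | VC [23, 18, 14, 11]
  [11] addr=0xbd blk=11 s=3: VC-HIT | VC [23, 18, 14, 7]
  [12] addr=0x75 blk=7 s=3: VC-HIT | VC [23, 18, 14, 11]

SEQ = [MISS, L1-HIT, L1-HIT, MISS, MISS, L1-HIT, L1-HIT, MISS, MISS, VC-HIT, MISS, VC-HIT, VC-HIT]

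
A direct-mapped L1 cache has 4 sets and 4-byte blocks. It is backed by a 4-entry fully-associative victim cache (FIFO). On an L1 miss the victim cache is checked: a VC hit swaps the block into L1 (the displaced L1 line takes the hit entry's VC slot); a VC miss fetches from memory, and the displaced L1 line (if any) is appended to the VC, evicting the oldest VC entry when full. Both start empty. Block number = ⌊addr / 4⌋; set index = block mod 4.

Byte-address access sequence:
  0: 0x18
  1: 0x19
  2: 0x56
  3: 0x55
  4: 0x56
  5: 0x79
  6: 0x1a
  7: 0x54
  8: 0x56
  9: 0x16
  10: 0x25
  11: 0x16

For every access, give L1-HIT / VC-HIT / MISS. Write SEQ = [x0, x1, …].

0: 0x18 (blk 6, set 2) → MISS  vc=[]
1: 0x19 (blk 6, set 2) → L1-HIT  vc=[]
2: 0x56 (blk 21, set 1) → MISS  vc=[]
3: 0x55 (blk 21, set 1) → L1-HIT  vc=[]
4: 0x56 (blk 21, set 1) → L1-HIT  vc=[]
5: 0x79 (blk 30, set 2) → MISS  vc=[6]
6: 0x1a (blk 6, set 2) → VC-HIT  vc=[30]
7: 0x54 (blk 21, set 1) → L1-HIT  vc=[30]
8: 0x56 (blk 21, set 1) → L1-HIT  vc=[30]
9: 0x16 (blk 5, set 1) → MISS  vc=[30, 21]
10: 0x25 (blk 9, set 1) → MISS  vc=[30, 21, 5]
11: 0x16 (blk 5, set 1) → VC-HIT  vc=[30, 21, 9]

SEQ = [MISS, L1-HIT, MISS, L1-HIT, L1-HIT, MISS, VC-HIT, L1-HIT, L1-HIT, MISS, MISS, VC-HIT]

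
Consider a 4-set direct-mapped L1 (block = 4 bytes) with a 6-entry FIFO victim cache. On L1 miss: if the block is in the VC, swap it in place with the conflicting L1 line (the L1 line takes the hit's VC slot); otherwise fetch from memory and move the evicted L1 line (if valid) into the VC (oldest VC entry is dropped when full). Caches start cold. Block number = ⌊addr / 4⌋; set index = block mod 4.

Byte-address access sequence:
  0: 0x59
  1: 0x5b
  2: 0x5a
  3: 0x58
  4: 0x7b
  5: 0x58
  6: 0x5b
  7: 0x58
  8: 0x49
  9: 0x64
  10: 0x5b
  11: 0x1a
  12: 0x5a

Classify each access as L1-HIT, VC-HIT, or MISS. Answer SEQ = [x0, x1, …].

0: 0x59 (blk 22, set 2) → MISS  vc=[]
1: 0x5b (blk 22, set 2) → L1-HIT  vc=[]
2: 0x5a (blk 22, set 2) → L1-HIT  vc=[]
3: 0x58 (blk 22, set 2) → L1-HIT  vc=[]
4: 0x7b (blk 30, set 2) → MISS  vc=[22]
5: 0x58 (blk 22, set 2) → VC-HIT  vc=[30]
6: 0x5b (blk 22, set 2) → L1-HIT  vc=[30]
7: 0x58 (blk 22, set 2) → L1-HIT  vc=[30]
8: 0x49 (blk 18, set 2) → MISS  vc=[30, 22]
9: 0x64 (blk 25, set 1) → MISS  vc=[30, 22]
10: 0x5b (blk 22, set 2) → VC-HIT  vc=[30, 18]
11: 0x1a (blk 6, set 2) → MISS  vc=[30, 18, 22]
12: 0x5a (blk 22, set 2) → VC-HIT  vc=[30, 18, 6]

SEQ = [MISS, L1-HIT, L1-HIT, L1-HIT, MISS, VC-HIT, L1-HIT, L1-HIT, MISS, MISS, VC-HIT, MISS, VC-HIT]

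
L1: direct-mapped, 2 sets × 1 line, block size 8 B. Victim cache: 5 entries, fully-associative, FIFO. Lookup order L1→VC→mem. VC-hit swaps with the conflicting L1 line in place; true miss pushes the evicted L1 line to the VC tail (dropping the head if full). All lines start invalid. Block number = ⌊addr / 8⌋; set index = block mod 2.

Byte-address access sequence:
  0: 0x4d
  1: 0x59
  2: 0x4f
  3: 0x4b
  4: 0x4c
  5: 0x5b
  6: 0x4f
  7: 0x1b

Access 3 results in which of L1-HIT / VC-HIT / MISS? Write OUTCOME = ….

0: 0x4d (blk 9, set 1) → MISS  vc=[]
1: 0x59 (blk 11, set 1) → MISS  vc=[9]
2: 0x4f (blk 9, set 1) → VC-HIT  vc=[11]
3: 0x4b (blk 9, set 1) → L1-HIT  vc=[11]
4: 0x4c (blk 9, set 1) → L1-HIT  vc=[11]
5: 0x5b (blk 11, set 1) → VC-HIT  vc=[9]
6: 0x4f (blk 9, set 1) → VC-HIT  vc=[11]
7: 0x1b (blk 3, set 1) → MISS  vc=[11, 9]

OUTCOME = L1-HIT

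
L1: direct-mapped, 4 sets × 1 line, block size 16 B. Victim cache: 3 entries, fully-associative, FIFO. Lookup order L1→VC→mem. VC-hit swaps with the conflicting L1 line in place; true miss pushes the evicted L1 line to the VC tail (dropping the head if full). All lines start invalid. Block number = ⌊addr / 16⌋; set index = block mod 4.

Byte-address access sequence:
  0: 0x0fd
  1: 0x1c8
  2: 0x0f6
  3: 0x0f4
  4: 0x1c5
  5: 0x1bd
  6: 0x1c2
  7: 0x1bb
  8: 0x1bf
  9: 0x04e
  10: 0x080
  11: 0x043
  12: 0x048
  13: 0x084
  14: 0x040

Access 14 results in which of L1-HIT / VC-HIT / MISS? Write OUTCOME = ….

OUTCOME = VC-HIT

0: 0xfd (blk 15, set 3) → MISS  vc=[]
1: 0x1c8 (blk 28, set 0) → MISS  vc=[]
2: 0xf6 (blk 15, set 3) → L1-HIT  vc=[]
3: 0xf4 (blk 15, set 3) → L1-HIT  vc=[]
4: 0x1c5 (blk 28, set 0) → L1-HIT  vc=[]
5: 0x1bd (blk 27, set 3) → MISS  vc=[15]
6: 0x1c2 (blk 28, set 0) → L1-HIT  vc=[15]
7: 0x1bb (blk 27, set 3) → L1-HIT  vc=[15]
8: 0x1bf (blk 27, set 3) → L1-HIT  vc=[15]
9: 0x4e (blk 4, set 0) → MISS  vc=[15, 28]
10: 0x80 (blk 8, set 0) → MISS  vc=[15, 28, 4]
11: 0x43 (blk 4, set 0) → VC-HIT  vc=[15, 28, 8]
12: 0x48 (blk 4, set 0) → L1-HIT  vc=[15, 28, 8]
13: 0x84 (blk 8, set 0) → VC-HIT  vc=[15, 28, 4]
14: 0x40 (blk 4, set 0) → VC-HIT  vc=[15, 28, 8]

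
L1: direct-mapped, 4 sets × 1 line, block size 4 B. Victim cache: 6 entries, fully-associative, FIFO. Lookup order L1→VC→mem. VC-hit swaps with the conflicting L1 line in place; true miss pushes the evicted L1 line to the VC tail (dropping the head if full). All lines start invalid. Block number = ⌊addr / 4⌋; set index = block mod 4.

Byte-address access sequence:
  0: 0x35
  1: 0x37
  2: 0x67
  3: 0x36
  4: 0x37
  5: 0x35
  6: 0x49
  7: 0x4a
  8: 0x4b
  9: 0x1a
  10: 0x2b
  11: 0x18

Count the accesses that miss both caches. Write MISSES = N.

MISSES = 5

  [0] addr=0x35 blk=13 s=1: MISS | VC []
  [1] addr=0x37 blk=13 s=1: L1-HIT | VC []
  [2] addr=0x67 blk=25 s=1: MISS | VC [13]
  [3] addr=0x36 blk=13 s=1: VC-HIT | VC [25]
  [4] addr=0x37 blk=13 s=1: L1-HIT | VC [25]
  [5] addr=0x35 blk=13 s=1: L1-HIT | VC [25]
  [6] addr=0x49 blk=18 s=2: MISS | VC [25]
  [7] addr=0x4a blk=18 s=2: L1-HIT | VC [25]
  [8] addr=0x4b blk=18 s=2: L1-HIT | VC [25]
  [9] addr=0x1a blk=6 s=2: MISS | VC [25, 18]
  [10] addr=0x2b blk=10 s=2: MISS | VC [25, 18, 6]
  [11] addr=0x18 blk=6 s=2: VC-HIT | VC [25, 18, 10]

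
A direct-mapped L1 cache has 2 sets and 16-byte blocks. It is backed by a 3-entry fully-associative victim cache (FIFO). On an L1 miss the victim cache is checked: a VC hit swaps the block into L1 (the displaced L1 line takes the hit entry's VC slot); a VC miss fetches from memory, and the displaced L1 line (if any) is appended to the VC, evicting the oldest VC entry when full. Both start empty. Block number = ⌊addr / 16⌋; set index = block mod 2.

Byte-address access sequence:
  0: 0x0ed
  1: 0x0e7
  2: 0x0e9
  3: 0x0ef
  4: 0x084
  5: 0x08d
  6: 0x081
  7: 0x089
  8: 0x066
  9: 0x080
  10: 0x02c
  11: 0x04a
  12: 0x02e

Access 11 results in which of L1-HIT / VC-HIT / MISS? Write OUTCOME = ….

OUTCOME = MISS

  [0] addr=0xed blk=14 s=0: MISS | VC []
  [1] addr=0xe7 blk=14 s=0: L1-HIT | VC []
  [2] addr=0xe9 blk=14 s=0: L1-HIT | VC []
  [3] addr=0xef blk=14 s=0: L1-HIT | VC []
  [4] addr=0x84 blk=8 s=0: MISS | VC [14]
  [5] addr=0x8d blk=8 s=0: L1-HIT | VC [14]
  [6] addr=0x81 blk=8 s=0: L1-HIT | VC [14]
  [7] addr=0x89 blk=8 s=0: L1-HIT | VC [14]
  [8] addr=0x66 blk=6 s=0: MISS | VC [14, 8]
  [9] addr=0x80 blk=8 s=0: VC-HIT | VC [14, 6]
  [10] addr=0x2c blk=2 s=0: MISS | VC [14, 6, 8]
  [11] addr=0x4a blk=4 s=0: MISS | VC [6, 8, 2]
  [12] addr=0x2e blk=2 s=0: VC-HIT | VC [6, 8, 4]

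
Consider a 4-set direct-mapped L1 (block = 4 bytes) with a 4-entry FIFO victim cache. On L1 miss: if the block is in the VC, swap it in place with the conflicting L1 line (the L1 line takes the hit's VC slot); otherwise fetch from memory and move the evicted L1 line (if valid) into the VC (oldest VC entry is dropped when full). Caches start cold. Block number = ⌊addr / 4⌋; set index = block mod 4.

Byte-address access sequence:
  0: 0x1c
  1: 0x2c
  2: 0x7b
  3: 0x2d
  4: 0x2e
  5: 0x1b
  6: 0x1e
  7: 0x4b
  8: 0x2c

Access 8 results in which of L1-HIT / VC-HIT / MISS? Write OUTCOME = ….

#0 0x1c→b7/s3 MISS; vc=[]
#1 0x2c→b11/s3 MISS; vc=[7]
#2 0x7b→b30/s2 MISS; vc=[7]
#3 0x2d→b11/s3 L1-HIT; vc=[7]
#4 0x2e→b11/s3 L1-HIT; vc=[7]
#5 0x1b→b6/s2 MISS; vc=[7,30]
#6 0x1e→b7/s3 VC-HIT; vc=[11,30]
#7 0x4b→b18/s2 MISS; vc=[11,30,6]
#8 0x2c→b11/s3 VC-HIT; vc=[7,30,6]

OUTCOME = VC-HIT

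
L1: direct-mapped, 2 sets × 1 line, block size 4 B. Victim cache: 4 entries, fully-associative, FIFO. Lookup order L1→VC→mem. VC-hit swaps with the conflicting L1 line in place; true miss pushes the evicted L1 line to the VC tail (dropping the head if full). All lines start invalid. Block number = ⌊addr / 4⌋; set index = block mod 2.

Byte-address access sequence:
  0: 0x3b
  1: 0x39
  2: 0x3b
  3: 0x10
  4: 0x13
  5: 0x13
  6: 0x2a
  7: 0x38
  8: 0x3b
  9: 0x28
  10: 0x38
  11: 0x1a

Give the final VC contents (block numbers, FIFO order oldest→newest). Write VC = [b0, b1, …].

  [0] addr=0x3b blk=14 s=0: MISS | VC []
  [1] addr=0x39 blk=14 s=0: L1-HIT | VC []
  [2] addr=0x3b blk=14 s=0: L1-HIT | VC []
  [3] addr=0x10 blk=4 s=0: MISS | VC [14]
  [4] addr=0x13 blk=4 s=0: L1-HIT | VC [14]
  [5] addr=0x13 blk=4 s=0: L1-HIT | VC [14]
  [6] addr=0x2a blk=10 s=0: MISS | VC [14, 4]
  [7] addr=0x38 blk=14 s=0: VC-HIT | VC [10, 4]
  [8] addr=0x3b blk=14 s=0: L1-HIT | VC [10, 4]
  [9] addr=0x28 blk=10 s=0: VC-HIT | VC [14, 4]
  [10] addr=0x38 blk=14 s=0: VC-HIT | VC [10, 4]
  [11] addr=0x1a blk=6 s=0: MISS | VC [10, 4, 14]

VC = [10, 4, 14]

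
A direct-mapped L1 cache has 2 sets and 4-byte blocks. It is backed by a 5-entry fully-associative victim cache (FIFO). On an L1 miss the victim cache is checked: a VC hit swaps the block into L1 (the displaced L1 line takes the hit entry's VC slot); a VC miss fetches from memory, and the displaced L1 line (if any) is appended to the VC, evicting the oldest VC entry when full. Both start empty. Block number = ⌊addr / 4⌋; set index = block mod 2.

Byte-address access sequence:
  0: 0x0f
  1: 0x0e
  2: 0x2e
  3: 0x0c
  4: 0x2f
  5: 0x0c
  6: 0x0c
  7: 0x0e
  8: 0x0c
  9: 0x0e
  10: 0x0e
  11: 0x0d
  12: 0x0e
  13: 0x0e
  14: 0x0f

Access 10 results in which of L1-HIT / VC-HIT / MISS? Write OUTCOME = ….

  [0] addr=0xf blk=3 s=1: MISS | VC []
  [1] addr=0xe blk=3 s=1: L1-HIT | VC []
  [2] addr=0x2e blk=11 s=1: MISS | VC [3]
  [3] addr=0xc blk=3 s=1: VC-HIT | VC [11]
  [4] addr=0x2f blk=11 s=1: VC-HIT | VC [3]
  [5] addr=0xc blk=3 s=1: VC-HIT | VC [11]
  [6] addr=0xc blk=3 s=1: L1-HIT | VC [11]
  [7] addr=0xe blk=3 s=1: L1-HIT | VC [11]
  [8] addr=0xc blk=3 s=1: L1-HIT | VC [11]
  [9] addr=0xe blk=3 s=1: L1-HIT | VC [11]
  [10] addr=0xe blk=3 s=1: L1-HIT | VC [11]
  [11] addr=0xd blk=3 s=1: L1-HIT | VC [11]
  [12] addr=0xe blk=3 s=1: L1-HIT | VC [11]
  [13] addr=0xe blk=3 s=1: L1-HIT | VC [11]
  [14] addr=0xf blk=3 s=1: L1-HIT | VC [11]

OUTCOME = L1-HIT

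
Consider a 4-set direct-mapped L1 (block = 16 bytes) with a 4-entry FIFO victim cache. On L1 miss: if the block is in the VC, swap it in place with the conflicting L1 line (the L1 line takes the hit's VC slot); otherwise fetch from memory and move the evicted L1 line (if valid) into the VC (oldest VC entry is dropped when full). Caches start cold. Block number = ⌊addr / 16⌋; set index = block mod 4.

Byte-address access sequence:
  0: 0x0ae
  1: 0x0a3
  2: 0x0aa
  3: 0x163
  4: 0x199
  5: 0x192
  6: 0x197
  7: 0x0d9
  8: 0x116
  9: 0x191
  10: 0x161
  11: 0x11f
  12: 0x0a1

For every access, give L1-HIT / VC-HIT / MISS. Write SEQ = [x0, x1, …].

0: 0xae (blk 10, set 2) → MISS  vc=[]
1: 0xa3 (blk 10, set 2) → L1-HIT  vc=[]
2: 0xaa (blk 10, set 2) → L1-HIT  vc=[]
3: 0x163 (blk 22, set 2) → MISS  vc=[10]
4: 0x199 (blk 25, set 1) → MISS  vc=[10]
5: 0x192 (blk 25, set 1) → L1-HIT  vc=[10]
6: 0x197 (blk 25, set 1) → L1-HIT  vc=[10]
7: 0xd9 (blk 13, set 1) → MISS  vc=[10, 25]
8: 0x116 (blk 17, set 1) → MISS  vc=[10, 25, 13]
9: 0x191 (blk 25, set 1) → VC-HIT  vc=[10, 17, 13]
10: 0x161 (blk 22, set 2) → L1-HIT  vc=[10, 17, 13]
11: 0x11f (blk 17, set 1) → VC-HIT  vc=[10, 25, 13]
12: 0xa1 (blk 10, set 2) → VC-HIT  vc=[22, 25, 13]

SEQ = [MISS, L1-HIT, L1-HIT, MISS, MISS, L1-HIT, L1-HIT, MISS, MISS, VC-HIT, L1-HIT, VC-HIT, VC-HIT]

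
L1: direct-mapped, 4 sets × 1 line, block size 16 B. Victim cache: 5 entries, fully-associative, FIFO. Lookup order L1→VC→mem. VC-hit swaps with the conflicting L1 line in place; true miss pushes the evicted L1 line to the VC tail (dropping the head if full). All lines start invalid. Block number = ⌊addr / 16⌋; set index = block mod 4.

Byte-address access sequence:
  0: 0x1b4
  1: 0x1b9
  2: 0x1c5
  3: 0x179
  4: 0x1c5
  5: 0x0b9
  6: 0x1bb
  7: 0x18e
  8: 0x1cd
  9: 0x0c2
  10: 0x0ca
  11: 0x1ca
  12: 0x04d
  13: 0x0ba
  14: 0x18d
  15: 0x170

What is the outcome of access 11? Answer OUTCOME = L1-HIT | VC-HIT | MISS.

OUTCOME = VC-HIT

  [0] addr=0x1b4 blk=27 s=3: MISS | VC []
  [1] addr=0x1b9 blk=27 s=3: L1-HIT | VC []
  [2] addr=0x1c5 blk=28 s=0: MISS | VC []
  [3] addr=0x179 blk=23 s=3: MISS | VC [27]
  [4] addr=0x1c5 blk=28 s=0: L1-HIT | VC [27]
  [5] addr=0xb9 blk=11 s=3: MISS | VC [27, 23]
  [6] addr=0x1bb blk=27 s=3: VC-HIT | VC [11, 23]
  [7] addr=0x18e blk=24 s=0: MISS | VC [11, 23, 28]
  [8] addr=0x1cd blk=28 s=0: VC-HIT | VC [11, 23, 24]
  [9] addr=0xc2 blk=12 s=0: MISS | VC [11, 23, 24, 28]
  [10] addr=0xca blk=12 s=0: L1-HIT | VC [11, 23, 24, 28]
  [11] addr=0x1ca blk=28 s=0: VC-HIT | VC [11, 23, 24, 12]
  [12] addr=0x4d blk=4 s=0: MISS | VC [11, 23, 24, 12, 28]
  [13] addr=0xba blk=11 s=3: VC-HIT | VC [27, 23, 24, 12, 28]
  [14] addr=0x18d blk=24 s=0: VC-HIT | VC [27, 23, 4, 12, 28]
  [15] addr=0x170 blk=23 s=3: VC-HIT | VC [27, 11, 4, 12, 28]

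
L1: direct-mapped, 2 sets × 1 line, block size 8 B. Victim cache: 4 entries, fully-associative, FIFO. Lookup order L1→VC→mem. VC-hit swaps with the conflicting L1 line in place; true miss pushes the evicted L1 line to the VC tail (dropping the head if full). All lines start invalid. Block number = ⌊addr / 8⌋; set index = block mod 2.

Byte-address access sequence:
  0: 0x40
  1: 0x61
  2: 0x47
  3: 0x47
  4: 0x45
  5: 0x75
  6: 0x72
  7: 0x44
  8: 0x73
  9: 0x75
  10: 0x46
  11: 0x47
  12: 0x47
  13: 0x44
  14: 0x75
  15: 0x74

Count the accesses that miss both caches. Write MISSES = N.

MISSES = 3

0: 0x40 (blk 8, set 0) → MISS  vc=[]
1: 0x61 (blk 12, set 0) → MISS  vc=[8]
2: 0x47 (blk 8, set 0) → VC-HIT  vc=[12]
3: 0x47 (blk 8, set 0) → L1-HIT  vc=[12]
4: 0x45 (blk 8, set 0) → L1-HIT  vc=[12]
5: 0x75 (blk 14, set 0) → MISS  vc=[12, 8]
6: 0x72 (blk 14, set 0) → L1-HIT  vc=[12, 8]
7: 0x44 (blk 8, set 0) → VC-HIT  vc=[12, 14]
8: 0x73 (blk 14, set 0) → VC-HIT  vc=[12, 8]
9: 0x75 (blk 14, set 0) → L1-HIT  vc=[12, 8]
10: 0x46 (blk 8, set 0) → VC-HIT  vc=[12, 14]
11: 0x47 (blk 8, set 0) → L1-HIT  vc=[12, 14]
12: 0x47 (blk 8, set 0) → L1-HIT  vc=[12, 14]
13: 0x44 (blk 8, set 0) → L1-HIT  vc=[12, 14]
14: 0x75 (blk 14, set 0) → VC-HIT  vc=[12, 8]
15: 0x74 (blk 14, set 0) → L1-HIT  vc=[12, 8]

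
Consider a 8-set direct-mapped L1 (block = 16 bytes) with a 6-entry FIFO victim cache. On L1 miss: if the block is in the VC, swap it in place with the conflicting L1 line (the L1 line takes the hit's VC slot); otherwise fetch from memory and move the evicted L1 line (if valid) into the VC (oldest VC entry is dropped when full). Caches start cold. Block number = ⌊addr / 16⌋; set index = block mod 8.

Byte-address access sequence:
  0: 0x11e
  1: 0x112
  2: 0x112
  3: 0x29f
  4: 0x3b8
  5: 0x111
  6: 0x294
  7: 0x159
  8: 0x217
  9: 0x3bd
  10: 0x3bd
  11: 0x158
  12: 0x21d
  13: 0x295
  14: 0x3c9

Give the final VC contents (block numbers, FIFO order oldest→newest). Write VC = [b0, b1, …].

VC = [17, 33]

0: 0x11e (blk 17, set 1) → MISS  vc=[]
1: 0x112 (blk 17, set 1) → L1-HIT  vc=[]
2: 0x112 (blk 17, set 1) → L1-HIT  vc=[]
3: 0x29f (blk 41, set 1) → MISS  vc=[17]
4: 0x3b8 (blk 59, set 3) → MISS  vc=[17]
5: 0x111 (blk 17, set 1) → VC-HIT  vc=[41]
6: 0x294 (blk 41, set 1) → VC-HIT  vc=[17]
7: 0x159 (blk 21, set 5) → MISS  vc=[17]
8: 0x217 (blk 33, set 1) → MISS  vc=[17, 41]
9: 0x3bd (blk 59, set 3) → L1-HIT  vc=[17, 41]
10: 0x3bd (blk 59, set 3) → L1-HIT  vc=[17, 41]
11: 0x158 (blk 21, set 5) → L1-HIT  vc=[17, 41]
12: 0x21d (blk 33, set 1) → L1-HIT  vc=[17, 41]
13: 0x295 (blk 41, set 1) → VC-HIT  vc=[17, 33]
14: 0x3c9 (blk 60, set 4) → MISS  vc=[17, 33]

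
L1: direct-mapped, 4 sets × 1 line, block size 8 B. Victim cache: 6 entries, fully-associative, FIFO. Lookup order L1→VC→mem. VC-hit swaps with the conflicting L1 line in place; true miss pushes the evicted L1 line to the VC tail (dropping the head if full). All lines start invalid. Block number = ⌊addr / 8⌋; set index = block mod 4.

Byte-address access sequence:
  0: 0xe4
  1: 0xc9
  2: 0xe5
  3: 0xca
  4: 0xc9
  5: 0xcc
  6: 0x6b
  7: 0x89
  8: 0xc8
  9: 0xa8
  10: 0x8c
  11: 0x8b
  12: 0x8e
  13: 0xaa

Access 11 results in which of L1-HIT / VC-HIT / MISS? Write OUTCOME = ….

OUTCOME = L1-HIT

0: 0xe4 (blk 28, set 0) → MISS  vc=[]
1: 0xc9 (blk 25, set 1) → MISS  vc=[]
2: 0xe5 (blk 28, set 0) → L1-HIT  vc=[]
3: 0xca (blk 25, set 1) → L1-HIT  vc=[]
4: 0xc9 (blk 25, set 1) → L1-HIT  vc=[]
5: 0xcc (blk 25, set 1) → L1-HIT  vc=[]
6: 0x6b (blk 13, set 1) → MISS  vc=[25]
7: 0x89 (blk 17, set 1) → MISS  vc=[25, 13]
8: 0xc8 (blk 25, set 1) → VC-HIT  vc=[17, 13]
9: 0xa8 (blk 21, set 1) → MISS  vc=[17, 13, 25]
10: 0x8c (blk 17, set 1) → VC-HIT  vc=[21, 13, 25]
11: 0x8b (blk 17, set 1) → L1-HIT  vc=[21, 13, 25]
12: 0x8e (blk 17, set 1) → L1-HIT  vc=[21, 13, 25]
13: 0xaa (blk 21, set 1) → VC-HIT  vc=[17, 13, 25]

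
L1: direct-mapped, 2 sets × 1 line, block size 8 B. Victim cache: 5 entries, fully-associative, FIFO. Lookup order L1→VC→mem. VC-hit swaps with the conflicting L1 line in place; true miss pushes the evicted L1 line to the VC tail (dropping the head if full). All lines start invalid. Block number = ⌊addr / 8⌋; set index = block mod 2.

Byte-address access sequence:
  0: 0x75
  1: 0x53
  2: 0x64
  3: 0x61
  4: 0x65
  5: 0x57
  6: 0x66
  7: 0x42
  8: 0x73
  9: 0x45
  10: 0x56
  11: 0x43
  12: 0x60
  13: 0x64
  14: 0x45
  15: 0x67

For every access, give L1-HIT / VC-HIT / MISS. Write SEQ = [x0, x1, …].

SEQ = [MISS, MISS, MISS, L1-HIT, L1-HIT, VC-HIT, VC-HIT, MISS, VC-HIT, VC-HIT, VC-HIT, VC-HIT, VC-HIT, L1-HIT, VC-HIT, VC-HIT]

0: 0x75 (blk 14, set 0) → MISS  vc=[]
1: 0x53 (blk 10, set 0) → MISS  vc=[14]
2: 0x64 (blk 12, set 0) → MISS  vc=[14, 10]
3: 0x61 (blk 12, set 0) → L1-HIT  vc=[14, 10]
4: 0x65 (blk 12, set 0) → L1-HIT  vc=[14, 10]
5: 0x57 (blk 10, set 0) → VC-HIT  vc=[14, 12]
6: 0x66 (blk 12, set 0) → VC-HIT  vc=[14, 10]
7: 0x42 (blk 8, set 0) → MISS  vc=[14, 10, 12]
8: 0x73 (blk 14, set 0) → VC-HIT  vc=[8, 10, 12]
9: 0x45 (blk 8, set 0) → VC-HIT  vc=[14, 10, 12]
10: 0x56 (blk 10, set 0) → VC-HIT  vc=[14, 8, 12]
11: 0x43 (blk 8, set 0) → VC-HIT  vc=[14, 10, 12]
12: 0x60 (blk 12, set 0) → VC-HIT  vc=[14, 10, 8]
13: 0x64 (blk 12, set 0) → L1-HIT  vc=[14, 10, 8]
14: 0x45 (blk 8, set 0) → VC-HIT  vc=[14, 10, 12]
15: 0x67 (blk 12, set 0) → VC-HIT  vc=[14, 10, 8]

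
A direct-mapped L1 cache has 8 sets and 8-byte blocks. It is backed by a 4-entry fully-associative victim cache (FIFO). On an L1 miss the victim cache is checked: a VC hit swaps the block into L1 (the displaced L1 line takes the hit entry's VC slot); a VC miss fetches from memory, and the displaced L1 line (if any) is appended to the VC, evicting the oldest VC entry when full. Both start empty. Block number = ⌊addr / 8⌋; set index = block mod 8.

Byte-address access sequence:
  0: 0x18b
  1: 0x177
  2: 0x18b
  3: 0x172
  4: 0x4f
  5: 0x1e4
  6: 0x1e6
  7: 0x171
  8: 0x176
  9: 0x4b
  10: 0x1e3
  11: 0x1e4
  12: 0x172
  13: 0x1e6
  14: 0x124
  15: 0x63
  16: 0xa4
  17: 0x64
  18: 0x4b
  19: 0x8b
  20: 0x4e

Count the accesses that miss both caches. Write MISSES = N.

MISSES = 8

0: 0x18b (blk 49, set 1) → MISS  vc=[]
1: 0x177 (blk 46, set 6) → MISS  vc=[]
2: 0x18b (blk 49, set 1) → L1-HIT  vc=[]
3: 0x172 (blk 46, set 6) → L1-HIT  vc=[]
4: 0x4f (blk 9, set 1) → MISS  vc=[49]
5: 0x1e4 (blk 60, set 4) → MISS  vc=[49]
6: 0x1e6 (blk 60, set 4) → L1-HIT  vc=[49]
7: 0x171 (blk 46, set 6) → L1-HIT  vc=[49]
8: 0x176 (blk 46, set 6) → L1-HIT  vc=[49]
9: 0x4b (blk 9, set 1) → L1-HIT  vc=[49]
10: 0x1e3 (blk 60, set 4) → L1-HIT  vc=[49]
11: 0x1e4 (blk 60, set 4) → L1-HIT  vc=[49]
12: 0x172 (blk 46, set 6) → L1-HIT  vc=[49]
13: 0x1e6 (blk 60, set 4) → L1-HIT  vc=[49]
14: 0x124 (blk 36, set 4) → MISS  vc=[49, 60]
15: 0x63 (blk 12, set 4) → MISS  vc=[49, 60, 36]
16: 0xa4 (blk 20, set 4) → MISS  vc=[49, 60, 36, 12]
17: 0x64 (blk 12, set 4) → VC-HIT  vc=[49, 60, 36, 20]
18: 0x4b (blk 9, set 1) → L1-HIT  vc=[49, 60, 36, 20]
19: 0x8b (blk 17, set 1) → MISS  vc=[60, 36, 20, 9]
20: 0x4e (blk 9, set 1) → VC-HIT  vc=[60, 36, 20, 17]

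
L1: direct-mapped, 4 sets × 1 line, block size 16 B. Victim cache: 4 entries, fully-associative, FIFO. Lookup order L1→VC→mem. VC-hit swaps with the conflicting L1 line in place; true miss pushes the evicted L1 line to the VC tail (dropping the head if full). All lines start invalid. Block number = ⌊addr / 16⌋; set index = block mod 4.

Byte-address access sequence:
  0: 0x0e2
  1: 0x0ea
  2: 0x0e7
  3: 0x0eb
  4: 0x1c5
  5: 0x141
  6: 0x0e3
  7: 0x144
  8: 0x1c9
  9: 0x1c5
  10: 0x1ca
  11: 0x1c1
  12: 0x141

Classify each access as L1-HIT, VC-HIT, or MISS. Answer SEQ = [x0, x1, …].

SEQ = [MISS, L1-HIT, L1-HIT, L1-HIT, MISS, MISS, L1-HIT, L1-HIT, VC-HIT, L1-HIT, L1-HIT, L1-HIT, VC-HIT]

0: 0xe2 (blk 14, set 2) → MISS  vc=[]
1: 0xea (blk 14, set 2) → L1-HIT  vc=[]
2: 0xe7 (blk 14, set 2) → L1-HIT  vc=[]
3: 0xeb (blk 14, set 2) → L1-HIT  vc=[]
4: 0x1c5 (blk 28, set 0) → MISS  vc=[]
5: 0x141 (blk 20, set 0) → MISS  vc=[28]
6: 0xe3 (blk 14, set 2) → L1-HIT  vc=[28]
7: 0x144 (blk 20, set 0) → L1-HIT  vc=[28]
8: 0x1c9 (blk 28, set 0) → VC-HIT  vc=[20]
9: 0x1c5 (blk 28, set 0) → L1-HIT  vc=[20]
10: 0x1ca (blk 28, set 0) → L1-HIT  vc=[20]
11: 0x1c1 (blk 28, set 0) → L1-HIT  vc=[20]
12: 0x141 (blk 20, set 0) → VC-HIT  vc=[28]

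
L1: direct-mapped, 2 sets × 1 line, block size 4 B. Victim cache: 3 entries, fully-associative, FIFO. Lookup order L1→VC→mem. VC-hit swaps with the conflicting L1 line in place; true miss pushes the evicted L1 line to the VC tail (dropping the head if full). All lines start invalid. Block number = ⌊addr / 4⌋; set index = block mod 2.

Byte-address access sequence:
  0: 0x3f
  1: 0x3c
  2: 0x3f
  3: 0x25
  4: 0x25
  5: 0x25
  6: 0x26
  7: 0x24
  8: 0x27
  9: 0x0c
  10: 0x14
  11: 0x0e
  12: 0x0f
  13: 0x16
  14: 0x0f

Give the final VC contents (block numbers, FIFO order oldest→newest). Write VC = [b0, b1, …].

VC = [15, 9, 5]

0: 0x3f (blk 15, set 1) → MISS  vc=[]
1: 0x3c (blk 15, set 1) → L1-HIT  vc=[]
2: 0x3f (blk 15, set 1) → L1-HIT  vc=[]
3: 0x25 (blk 9, set 1) → MISS  vc=[15]
4: 0x25 (blk 9, set 1) → L1-HIT  vc=[15]
5: 0x25 (blk 9, set 1) → L1-HIT  vc=[15]
6: 0x26 (blk 9, set 1) → L1-HIT  vc=[15]
7: 0x24 (blk 9, set 1) → L1-HIT  vc=[15]
8: 0x27 (blk 9, set 1) → L1-HIT  vc=[15]
9: 0xc (blk 3, set 1) → MISS  vc=[15, 9]
10: 0x14 (blk 5, set 1) → MISS  vc=[15, 9, 3]
11: 0xe (blk 3, set 1) → VC-HIT  vc=[15, 9, 5]
12: 0xf (blk 3, set 1) → L1-HIT  vc=[15, 9, 5]
13: 0x16 (blk 5, set 1) → VC-HIT  vc=[15, 9, 3]
14: 0xf (blk 3, set 1) → VC-HIT  vc=[15, 9, 5]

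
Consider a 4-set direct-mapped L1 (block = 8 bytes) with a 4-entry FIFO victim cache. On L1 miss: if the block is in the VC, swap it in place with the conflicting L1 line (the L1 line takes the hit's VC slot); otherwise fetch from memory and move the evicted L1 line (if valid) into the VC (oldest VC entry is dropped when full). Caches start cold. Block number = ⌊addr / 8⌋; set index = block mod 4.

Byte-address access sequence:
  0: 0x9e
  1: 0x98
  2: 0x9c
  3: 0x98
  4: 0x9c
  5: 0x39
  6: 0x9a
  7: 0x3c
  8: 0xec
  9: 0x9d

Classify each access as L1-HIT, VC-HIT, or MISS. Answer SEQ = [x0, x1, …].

SEQ = [MISS, L1-HIT, L1-HIT, L1-HIT, L1-HIT, MISS, VC-HIT, VC-HIT, MISS, VC-HIT]

  [0] addr=0x9e blk=19 s=3: MISS | VC []
  [1] addr=0x98 blk=19 s=3: L1-HIT | VC []
  [2] addr=0x9c blk=19 s=3: L1-HIT | VC []
  [3] addr=0x98 blk=19 s=3: L1-HIT | VC []
  [4] addr=0x9c blk=19 s=3: L1-HIT | VC []
  [5] addr=0x39 blk=7 s=3: MISS | VC [19]
  [6] addr=0x9a blk=19 s=3: VC-HIT | VC [7]
  [7] addr=0x3c blk=7 s=3: VC-HIT | VC [19]
  [8] addr=0xec blk=29 s=1: MISS | VC [19]
  [9] addr=0x9d blk=19 s=3: VC-HIT | VC [7]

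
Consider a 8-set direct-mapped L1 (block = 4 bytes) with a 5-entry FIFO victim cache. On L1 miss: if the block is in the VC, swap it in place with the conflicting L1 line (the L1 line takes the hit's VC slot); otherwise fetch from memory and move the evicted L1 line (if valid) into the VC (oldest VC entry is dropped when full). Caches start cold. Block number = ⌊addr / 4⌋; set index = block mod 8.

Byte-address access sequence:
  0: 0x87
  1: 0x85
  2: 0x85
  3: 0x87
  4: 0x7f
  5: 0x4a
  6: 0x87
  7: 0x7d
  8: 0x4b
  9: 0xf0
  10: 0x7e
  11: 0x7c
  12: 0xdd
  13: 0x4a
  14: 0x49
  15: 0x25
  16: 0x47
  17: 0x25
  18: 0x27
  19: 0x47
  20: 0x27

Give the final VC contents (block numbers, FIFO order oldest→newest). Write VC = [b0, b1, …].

#0 0x87→b33/s1 MISS; vc=[]
#1 0x85→b33/s1 L1-HIT; vc=[]
#2 0x85→b33/s1 L1-HIT; vc=[]
#3 0x87→b33/s1 L1-HIT; vc=[]
#4 0x7f→b31/s7 MISS; vc=[]
#5 0x4a→b18/s2 MISS; vc=[]
#6 0x87→b33/s1 L1-HIT; vc=[]
#7 0x7d→b31/s7 L1-HIT; vc=[]
#8 0x4b→b18/s2 L1-HIT; vc=[]
#9 0xf0→b60/s4 MISS; vc=[]
#10 0x7e→b31/s7 L1-HIT; vc=[]
#11 0x7c→b31/s7 L1-HIT; vc=[]
#12 0xdd→b55/s7 MISS; vc=[31]
#13 0x4a→b18/s2 L1-HIT; vc=[31]
#14 0x49→b18/s2 L1-HIT; vc=[31]
#15 0x25→b9/s1 MISS; vc=[31,33]
#16 0x47→b17/s1 MISS; vc=[31,33,9]
#17 0x25→b9/s1 VC-HIT; vc=[31,33,17]
#18 0x27→b9/s1 L1-HIT; vc=[31,33,17]
#19 0x47→b17/s1 VC-HIT; vc=[31,33,9]
#20 0x27→b9/s1 VC-HIT; vc=[31,33,17]

VC = [31, 33, 17]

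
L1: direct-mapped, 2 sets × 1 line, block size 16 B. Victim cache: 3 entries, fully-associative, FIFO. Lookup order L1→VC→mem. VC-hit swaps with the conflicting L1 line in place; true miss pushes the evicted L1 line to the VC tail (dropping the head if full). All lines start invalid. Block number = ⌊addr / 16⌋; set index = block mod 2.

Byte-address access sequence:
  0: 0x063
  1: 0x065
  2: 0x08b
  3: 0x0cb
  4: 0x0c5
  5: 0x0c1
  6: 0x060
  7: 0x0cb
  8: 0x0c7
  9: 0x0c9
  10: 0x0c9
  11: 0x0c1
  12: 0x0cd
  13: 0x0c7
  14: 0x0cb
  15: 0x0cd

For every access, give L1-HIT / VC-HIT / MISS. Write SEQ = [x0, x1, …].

  [0] addr=0x63 blk=6 s=0: MISS | VC []
  [1] addr=0x65 blk=6 s=0: L1-HIT | VC []
  [2] addr=0x8b blk=8 s=0: MISS | VC [6]
  [3] addr=0xcb blk=12 s=0: MISS | VC [6, 8]
  [4] addr=0xc5 blk=12 s=0: L1-HIT | VC [6, 8]
  [5] addr=0xc1 blk=12 s=0: L1-HIT | VC [6, 8]
  [6] addr=0x60 blk=6 s=0: VC-HIT | VC [12, 8]
  [7] addr=0xcb blk=12 s=0: VC-HIT | VC [6, 8]
  [8] addr=0xc7 blk=12 s=0: L1-HIT | VC [6, 8]
  [9] addr=0xc9 blk=12 s=0: L1-HIT | VC [6, 8]
  [10] addr=0xc9 blk=12 s=0: L1-HIT | VC [6, 8]
  [11] addr=0xc1 blk=12 s=0: L1-HIT | VC [6, 8]
  [12] addr=0xcd blk=12 s=0: L1-HIT | VC [6, 8]
  [13] addr=0xc7 blk=12 s=0: L1-HIT | VC [6, 8]
  [14] addr=0xcb blk=12 s=0: L1-HIT | VC [6, 8]
  [15] addr=0xcd blk=12 s=0: L1-HIT | VC [6, 8]

SEQ = [MISS, L1-HIT, MISS, MISS, L1-HIT, L1-HIT, VC-HIT, VC-HIT, L1-HIT, L1-HIT, L1-HIT, L1-HIT, L1-HIT, L1-HIT, L1-HIT, L1-HIT]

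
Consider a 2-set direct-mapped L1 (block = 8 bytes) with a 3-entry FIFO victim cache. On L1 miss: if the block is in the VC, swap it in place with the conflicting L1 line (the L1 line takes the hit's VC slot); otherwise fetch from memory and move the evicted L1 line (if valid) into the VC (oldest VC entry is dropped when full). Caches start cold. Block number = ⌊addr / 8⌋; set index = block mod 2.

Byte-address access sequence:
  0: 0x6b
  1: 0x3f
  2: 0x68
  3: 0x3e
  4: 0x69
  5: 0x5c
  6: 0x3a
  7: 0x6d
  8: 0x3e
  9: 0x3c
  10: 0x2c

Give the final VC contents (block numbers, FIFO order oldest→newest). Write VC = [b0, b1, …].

#0 0x6b→b13/s1 MISS; vc=[]
#1 0x3f→b7/s1 MISS; vc=[13]
#2 0x68→b13/s1 VC-HIT; vc=[7]
#3 0x3e→b7/s1 VC-HIT; vc=[13]
#4 0x69→b13/s1 VC-HIT; vc=[7]
#5 0x5c→b11/s1 MISS; vc=[7,13]
#6 0x3a→b7/s1 VC-HIT; vc=[11,13]
#7 0x6d→b13/s1 VC-HIT; vc=[11,7]
#8 0x3e→b7/s1 VC-HIT; vc=[11,13]
#9 0x3c→b7/s1 L1-HIT; vc=[11,13]
#10 0x2c→b5/s1 MISS; vc=[11,13,7]

VC = [11, 13, 7]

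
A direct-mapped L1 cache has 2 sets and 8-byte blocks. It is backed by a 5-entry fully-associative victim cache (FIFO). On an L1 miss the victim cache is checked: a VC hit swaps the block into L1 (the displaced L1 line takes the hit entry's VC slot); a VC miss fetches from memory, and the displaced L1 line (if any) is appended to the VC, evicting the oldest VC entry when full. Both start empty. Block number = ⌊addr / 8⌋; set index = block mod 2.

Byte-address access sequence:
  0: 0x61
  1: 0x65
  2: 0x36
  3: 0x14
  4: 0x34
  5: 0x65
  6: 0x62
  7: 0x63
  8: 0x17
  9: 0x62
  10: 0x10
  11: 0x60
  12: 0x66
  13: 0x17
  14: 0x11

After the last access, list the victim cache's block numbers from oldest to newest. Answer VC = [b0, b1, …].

0: 0x61 (blk 12, set 0) → MISS  vc=[]
1: 0x65 (blk 12, set 0) → L1-HIT  vc=[]
2: 0x36 (blk 6, set 0) → MISS  vc=[12]
3: 0x14 (blk 2, set 0) → MISS  vc=[12, 6]
4: 0x34 (blk 6, set 0) → VC-HIT  vc=[12, 2]
5: 0x65 (blk 12, set 0) → VC-HIT  vc=[6, 2]
6: 0x62 (blk 12, set 0) → L1-HIT  vc=[6, 2]
7: 0x63 (blk 12, set 0) → L1-HIT  vc=[6, 2]
8: 0x17 (blk 2, set 0) → VC-HIT  vc=[6, 12]
9: 0x62 (blk 12, set 0) → VC-HIT  vc=[6, 2]
10: 0x10 (blk 2, set 0) → VC-HIT  vc=[6, 12]
11: 0x60 (blk 12, set 0) → VC-HIT  vc=[6, 2]
12: 0x66 (blk 12, set 0) → L1-HIT  vc=[6, 2]
13: 0x17 (blk 2, set 0) → VC-HIT  vc=[6, 12]
14: 0x11 (blk 2, set 0) → L1-HIT  vc=[6, 12]

VC = [6, 12]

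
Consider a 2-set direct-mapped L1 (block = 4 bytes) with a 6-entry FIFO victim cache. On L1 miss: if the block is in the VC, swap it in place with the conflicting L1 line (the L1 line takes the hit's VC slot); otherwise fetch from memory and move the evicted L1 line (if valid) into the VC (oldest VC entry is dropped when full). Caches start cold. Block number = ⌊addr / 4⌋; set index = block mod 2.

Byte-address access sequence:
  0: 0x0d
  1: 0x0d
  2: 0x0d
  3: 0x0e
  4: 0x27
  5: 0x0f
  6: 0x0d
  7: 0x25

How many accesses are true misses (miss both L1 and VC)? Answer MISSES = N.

  [0] addr=0xd blk=3 s=1: MISS | VC []
  [1] addr=0xd blk=3 s=1: L1-HIT | VC []
  [2] addr=0xd blk=3 s=1: L1-HIT | VC []
  [3] addr=0xe blk=3 s=1: L1-HIT | VC []
  [4] addr=0x27 blk=9 s=1: MISS | VC [3]
  [5] addr=0xf blk=3 s=1: VC-HIT | VC [9]
  [6] addr=0xd blk=3 s=1: L1-HIT | VC [9]
  [7] addr=0x25 blk=9 s=1: VC-HIT | VC [3]

MISSES = 2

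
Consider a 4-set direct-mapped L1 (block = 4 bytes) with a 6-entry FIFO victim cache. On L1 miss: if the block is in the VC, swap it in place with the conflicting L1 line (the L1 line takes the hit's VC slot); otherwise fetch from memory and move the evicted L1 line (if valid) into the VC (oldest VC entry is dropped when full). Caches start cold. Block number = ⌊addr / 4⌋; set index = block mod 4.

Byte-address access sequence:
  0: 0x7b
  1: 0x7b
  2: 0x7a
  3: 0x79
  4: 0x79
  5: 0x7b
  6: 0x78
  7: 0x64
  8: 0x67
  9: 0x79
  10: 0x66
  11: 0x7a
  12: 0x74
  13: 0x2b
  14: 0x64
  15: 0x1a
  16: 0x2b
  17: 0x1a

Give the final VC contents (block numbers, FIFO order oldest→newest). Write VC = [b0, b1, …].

  [0] addr=0x7b blk=30 s=2: MISS | VC []
  [1] addr=0x7b blk=30 s=2: L1-HIT | VC []
  [2] addr=0x7a blk=30 s=2: L1-HIT | VC []
  [3] addr=0x79 blk=30 s=2: L1-HIT | VC []
  [4] addr=0x79 blk=30 s=2: L1-HIT | VC []
  [5] addr=0x7b blk=30 s=2: L1-HIT | VC []
  [6] addr=0x78 blk=30 s=2: L1-HIT | VC []
  [7] addr=0x64 blk=25 s=1: MISS | VC []
  [8] addr=0x67 blk=25 s=1: L1-HIT | VC []
  [9] addr=0x79 blk=30 s=2: L1-HIT | VC []
  [10] addr=0x66 blk=25 s=1: L1-HIT | VC []
  [11] addr=0x7a blk=30 s=2: L1-HIT | VC []
  [12] addr=0x74 blk=29 s=1: MISS | VC [25]
  [13] addr=0x2b blk=10 s=2: MISS | VC [25, 30]
  [14] addr=0x64 blk=25 s=1: VC-HIT | VC [29, 30]
  [15] addr=0x1a blk=6 s=2: MISS | VC [29, 30, 10]
  [16] addr=0x2b blk=10 s=2: VC-HIT | VC [29, 30, 6]
  [17] addr=0x1a blk=6 s=2: VC-HIT | VC [29, 30, 10]

VC = [29, 30, 10]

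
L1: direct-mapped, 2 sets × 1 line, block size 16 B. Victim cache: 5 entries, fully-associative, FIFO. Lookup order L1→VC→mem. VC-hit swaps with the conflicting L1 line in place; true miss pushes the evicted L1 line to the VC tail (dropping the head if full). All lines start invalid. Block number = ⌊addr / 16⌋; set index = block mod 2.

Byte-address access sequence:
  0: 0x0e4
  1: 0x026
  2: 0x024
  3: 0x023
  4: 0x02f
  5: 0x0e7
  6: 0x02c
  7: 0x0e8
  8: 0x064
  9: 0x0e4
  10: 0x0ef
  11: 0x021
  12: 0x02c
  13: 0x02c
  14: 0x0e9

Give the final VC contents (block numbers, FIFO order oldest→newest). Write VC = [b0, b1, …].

0: 0xe4 (blk 14, set 0) → MISS  vc=[]
1: 0x26 (blk 2, set 0) → MISS  vc=[14]
2: 0x24 (blk 2, set 0) → L1-HIT  vc=[14]
3: 0x23 (blk 2, set 0) → L1-HIT  vc=[14]
4: 0x2f (blk 2, set 0) → L1-HIT  vc=[14]
5: 0xe7 (blk 14, set 0) → VC-HIT  vc=[2]
6: 0x2c (blk 2, set 0) → VC-HIT  vc=[14]
7: 0xe8 (blk 14, set 0) → VC-HIT  vc=[2]
8: 0x64 (blk 6, set 0) → MISS  vc=[2, 14]
9: 0xe4 (blk 14, set 0) → VC-HIT  vc=[2, 6]
10: 0xef (blk 14, set 0) → L1-HIT  vc=[2, 6]
11: 0x21 (blk 2, set 0) → VC-HIT  vc=[14, 6]
12: 0x2c (blk 2, set 0) → L1-HIT  vc=[14, 6]
13: 0x2c (blk 2, set 0) → L1-HIT  vc=[14, 6]
14: 0xe9 (blk 14, set 0) → VC-HIT  vc=[2, 6]

VC = [2, 6]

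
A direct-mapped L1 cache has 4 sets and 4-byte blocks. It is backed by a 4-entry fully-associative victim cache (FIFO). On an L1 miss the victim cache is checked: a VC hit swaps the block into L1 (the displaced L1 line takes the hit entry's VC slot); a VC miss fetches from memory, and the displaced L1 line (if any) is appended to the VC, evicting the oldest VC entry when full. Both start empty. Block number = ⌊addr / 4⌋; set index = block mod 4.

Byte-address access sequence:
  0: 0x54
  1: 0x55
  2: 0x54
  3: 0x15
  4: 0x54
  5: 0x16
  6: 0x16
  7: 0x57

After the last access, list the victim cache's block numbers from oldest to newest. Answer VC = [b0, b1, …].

  [0] addr=0x54 blk=21 s=1: MISS | VC []
  [1] addr=0x55 blk=21 s=1: L1-HIT | VC []
  [2] addr=0x54 blk=21 s=1: L1-HIT | VC []
  [3] addr=0x15 blk=5 s=1: MISS | VC [21]
  [4] addr=0x54 blk=21 s=1: VC-HIT | VC [5]
  [5] addr=0x16 blk=5 s=1: VC-HIT | VC [21]
  [6] addr=0x16 blk=5 s=1: L1-HIT | VC [21]
  [7] addr=0x57 blk=21 s=1: VC-HIT | VC [5]

VC = [5]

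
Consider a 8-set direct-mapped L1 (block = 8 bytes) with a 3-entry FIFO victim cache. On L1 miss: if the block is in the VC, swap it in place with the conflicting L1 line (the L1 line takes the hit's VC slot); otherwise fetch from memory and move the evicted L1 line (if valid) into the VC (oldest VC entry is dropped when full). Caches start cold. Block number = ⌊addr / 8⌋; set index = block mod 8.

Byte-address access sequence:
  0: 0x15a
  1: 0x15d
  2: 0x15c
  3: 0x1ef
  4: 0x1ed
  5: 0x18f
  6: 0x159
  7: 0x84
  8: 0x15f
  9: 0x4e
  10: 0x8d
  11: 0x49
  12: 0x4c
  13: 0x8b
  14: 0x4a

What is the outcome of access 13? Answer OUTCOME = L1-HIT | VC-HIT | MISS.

OUTCOME = VC-HIT

0: 0x15a (blk 43, set 3) → MISS  vc=[]
1: 0x15d (blk 43, set 3) → L1-HIT  vc=[]
2: 0x15c (blk 43, set 3) → L1-HIT  vc=[]
3: 0x1ef (blk 61, set 5) → MISS  vc=[]
4: 0x1ed (blk 61, set 5) → L1-HIT  vc=[]
5: 0x18f (blk 49, set 1) → MISS  vc=[]
6: 0x159 (blk 43, set 3) → L1-HIT  vc=[]
7: 0x84 (blk 16, set 0) → MISS  vc=[]
8: 0x15f (blk 43, set 3) → L1-HIT  vc=[]
9: 0x4e (blk 9, set 1) → MISS  vc=[49]
10: 0x8d (blk 17, set 1) → MISS  vc=[49, 9]
11: 0x49 (blk 9, set 1) → VC-HIT  vc=[49, 17]
12: 0x4c (blk 9, set 1) → L1-HIT  vc=[49, 17]
13: 0x8b (blk 17, set 1) → VC-HIT  vc=[49, 9]
14: 0x4a (blk 9, set 1) → VC-HIT  vc=[49, 17]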